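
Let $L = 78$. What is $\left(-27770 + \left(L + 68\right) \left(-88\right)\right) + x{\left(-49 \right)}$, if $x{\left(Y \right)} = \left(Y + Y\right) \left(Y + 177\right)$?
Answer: $-53162$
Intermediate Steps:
$x{\left(Y \right)} = 2 Y \left(177 + Y\right)$
$\left(-27770 + \left(L + 68\right) \left(-88\right)\right) + x{\left(-49 \right)} = \left(-27770 + \left(78 + 68\right) \left(-88\right)\right) + 2 \left(-49\right) \left(177 - 49\right) = \left(-27770 + 146 \left(-88\right)\right) + 2 \left(-49\right) 128 = \left(-27770 - 12848\right) - 12544 = -40618 - 12544 = -53162$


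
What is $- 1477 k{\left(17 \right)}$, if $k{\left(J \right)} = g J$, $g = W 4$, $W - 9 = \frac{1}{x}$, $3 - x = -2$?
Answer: $- \frac{4620056}{5} \approx -9.2401 \cdot 10^{5}$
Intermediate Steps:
$x = 5$ ($x = 3 - -2 = 3 + 2 = 5$)
$W = \frac{46}{5}$ ($W = 9 + \frac{1}{5} = \frac{46}{5} \approx 9.2$)
$g = \frac{184}{5}$ ($g = \frac{46}{5} \cdot 4 = \frac{184}{5} \approx 36.8$)
$k{\left(J \right)} = \frac{184 J}{5}$
$- 1477 k{\left(17 \right)} = - 1477 \cdot \frac{184}{5} \cdot 17 = \left(-1477\right) \frac{3128}{5} = - \frac{4620056}{5}$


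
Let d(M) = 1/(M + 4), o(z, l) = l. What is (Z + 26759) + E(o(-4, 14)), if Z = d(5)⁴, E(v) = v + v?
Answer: 175749508/6561 ≈ 26787.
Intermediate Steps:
E(v) = 2*v
d(M) = 1/(4 + M)
Z = 1/6561 (Z = (1/(4 + 5))⁴ = (1/9)⁴ = (⅑)⁴ = 1/6561 ≈ 0.00015242)
(Z + 26759) + E(o(-4, 14)) = (1/6561 + 26759) + 2*14 = 175565800/6561 + 28 = 175749508/6561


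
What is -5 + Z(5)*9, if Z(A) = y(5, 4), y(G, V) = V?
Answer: 31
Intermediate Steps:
Z(A) = 4
-5 + Z(5)*9 = -5 + 4*9 = -5 + 36 = 31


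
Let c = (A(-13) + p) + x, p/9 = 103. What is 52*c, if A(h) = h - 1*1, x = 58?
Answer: 50492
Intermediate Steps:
p = 927 (p = 9*103 = 927)
A(h) = -1 + h (A(h) = h - 1 = -1 + h)
c = 971 (c = ((-1 - 13) + 927) + 58 = (-14 + 927) + 58 = 913 + 58 = 971)
52*c = 52*971 = 50492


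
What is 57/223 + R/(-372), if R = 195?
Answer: -7427/27652 ≈ -0.26859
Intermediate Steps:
57/223 + R/(-372) = 57/223 + 195/(-372) = 57*(1/223) + 195*(-1/372) = 57/223 - 65/124 = -7427/27652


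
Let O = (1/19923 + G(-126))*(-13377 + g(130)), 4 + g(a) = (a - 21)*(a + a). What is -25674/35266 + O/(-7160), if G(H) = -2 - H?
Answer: -259415492629/998540760 ≈ -259.79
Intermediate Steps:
g(a) = -4 + 2*a*(-21 + a) (g(a) = -4 + (a - 21)*(a + a) = -4 + (-21 + a)*(2*a) = -4 + 2*a*(-21 + a))
O = 36955506427/19923 (O = (1/19923 + (-2 - 1*(-126)))*(-13377 + (-4 - 42*130 + 2*130²)) = (1/19923 + (-2 + 126))*(-13377 + (-4 - 5460 + 2*16900)) = (1/19923 + 124)*(-13377 + (-4 - 5460 + 33800)) = 2470453*(-13377 + 28336)/19923 = (2470453/19923)*14959 = 36955506427/19923 ≈ 1.8549e+6)
-25674/35266 + O/(-7160) = -25674/35266 + (36955506427/19923)/(-7160) = -25674*1/35266 + (36955506427/19923)*(-1/7160) = -1167/1603 - 36955506427/142648680 = -259415492629/998540760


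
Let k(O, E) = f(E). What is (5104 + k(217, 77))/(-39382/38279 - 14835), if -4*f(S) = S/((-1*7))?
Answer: -781925133/2271633388 ≈ -0.34421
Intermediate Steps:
f(S) = S/28 (f(S) = -S/(4*((-1*7))) = -S/(4*(-7)) = -S*(-1)/(4*7) = -(-1)*S/28 = S/28)
k(O, E) = E/28
(5104 + k(217, 77))/(-39382/38279 - 14835) = (5104 + (1/28)*77)/(-39382/38279 - 14835) = (5104 + 11/4)/(-39382*1/38279 - 14835) = 20427/(4*(-39382/38279 - 14835)) = 20427/(4*(-567908347/38279)) = (20427/4)*(-38279/567908347) = -781925133/2271633388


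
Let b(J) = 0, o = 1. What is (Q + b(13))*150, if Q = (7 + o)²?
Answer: 9600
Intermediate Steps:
Q = 64 (Q = (7 + 1)² = 8² = 64)
(Q + b(13))*150 = (64 + 0)*150 = 64*150 = 9600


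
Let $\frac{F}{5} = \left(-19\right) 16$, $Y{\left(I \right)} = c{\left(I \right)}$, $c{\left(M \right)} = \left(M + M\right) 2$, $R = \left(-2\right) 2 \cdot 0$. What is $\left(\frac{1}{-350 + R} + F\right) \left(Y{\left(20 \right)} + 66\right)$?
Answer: $- \frac{38836073}{175} \approx -2.2192 \cdot 10^{5}$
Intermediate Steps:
$R = 0$ ($R = \left(-4\right) 0 = 0$)
$c{\left(M \right)} = 4 M$ ($c{\left(M \right)} = 2 M 2 = 4 M$)
$Y{\left(I \right)} = 4 I$
$F = -1520$ ($F = 5 \left(\left(-19\right) 16\right) = 5 \left(-304\right) = -1520$)
$\left(\frac{1}{-350 + R} + F\right) \left(Y{\left(20 \right)} + 66\right) = \left(\frac{1}{-350 + 0} - 1520\right) \left(4 \cdot 20 + 66\right) = \left(\frac{1}{-350} - 1520\right) \left(80 + 66\right) = \left(- \frac{1}{350} - 1520\right) 146 = \left(- \frac{532001}{350}\right) 146 = - \frac{38836073}{175}$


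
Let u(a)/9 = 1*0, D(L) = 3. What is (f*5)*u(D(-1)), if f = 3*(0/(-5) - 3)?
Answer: 0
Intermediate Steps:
u(a) = 0 (u(a) = 9*(1*0) = 9*0 = 0)
f = -9 (f = 3*(0*(-⅕) - 3) = 3*(0 - 3) = 3*(-3) = -9)
(f*5)*u(D(-1)) = -9*5*0 = -45*0 = 0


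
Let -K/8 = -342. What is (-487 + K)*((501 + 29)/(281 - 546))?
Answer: -4498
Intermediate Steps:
K = 2736 (K = -8*(-342) = 2736)
(-487 + K)*((501 + 29)/(281 - 546)) = (-487 + 2736)*((501 + 29)/(281 - 546)) = 2249*(530/(-265)) = 2249*(530*(-1/265)) = 2249*(-2) = -4498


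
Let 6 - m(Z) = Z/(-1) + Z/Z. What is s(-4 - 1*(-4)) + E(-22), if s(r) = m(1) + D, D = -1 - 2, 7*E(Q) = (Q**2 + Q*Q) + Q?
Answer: 967/7 ≈ 138.14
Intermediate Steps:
E(Q) = Q/7 + 2*Q**2/7 (E(Q) = ((Q**2 + Q*Q) + Q)/7 = ((Q**2 + Q**2) + Q)/7 = (2*Q**2 + Q)/7 = (Q + 2*Q**2)/7 = Q/7 + 2*Q**2/7)
m(Z) = 5 + Z (m(Z) = 6 - (Z/(-1) + Z/Z) = 6 - (Z*(-1) + 1) = 6 - (-Z + 1) = 6 - (1 - Z) = 6 + (-1 + Z) = 5 + Z)
D = -3
s(r) = 3 (s(r) = (5 + 1) - 3 = 6 - 3 = 3)
s(-4 - 1*(-4)) + E(-22) = 3 + (1/7)*(-22)*(1 + 2*(-22)) = 3 + (1/7)*(-22)*(1 - 44) = 3 + (1/7)*(-22)*(-43) = 3 + 946/7 = 967/7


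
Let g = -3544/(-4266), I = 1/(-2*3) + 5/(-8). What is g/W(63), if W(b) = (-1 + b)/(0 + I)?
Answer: -8417/793476 ≈ -0.010608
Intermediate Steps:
I = -19/24 (I = 1/(-6) + 5*(-1/8) = 1*(-1/6) - 5/8 = -1/6 - 5/8 = -19/24 ≈ -0.79167)
W(b) = 24/19 - 24*b/19 (W(b) = (-1 + b)/(0 - 19/24) = (-1 + b)/(-19/24) = (-1 + b)*(-24/19) = 24/19 - 24*b/19)
g = 1772/2133 (g = -3544*(-1/4266) = 1772/2133 ≈ 0.83076)
g/W(63) = 1772/(2133*(24/19 - 24/19*63)) = 1772/(2133*(24/19 - 1512/19)) = 1772/(2133*(-1488/19)) = (1772/2133)*(-19/1488) = -8417/793476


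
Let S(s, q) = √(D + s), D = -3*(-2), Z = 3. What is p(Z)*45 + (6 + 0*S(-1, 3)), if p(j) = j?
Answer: 141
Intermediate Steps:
D = 6
S(s, q) = √(6 + s)
p(Z)*45 + (6 + 0*S(-1, 3)) = 3*45 + (6 + 0*√(6 - 1)) = 135 + (6 + 0*√5) = 135 + (6 + 0) = 135 + 6 = 141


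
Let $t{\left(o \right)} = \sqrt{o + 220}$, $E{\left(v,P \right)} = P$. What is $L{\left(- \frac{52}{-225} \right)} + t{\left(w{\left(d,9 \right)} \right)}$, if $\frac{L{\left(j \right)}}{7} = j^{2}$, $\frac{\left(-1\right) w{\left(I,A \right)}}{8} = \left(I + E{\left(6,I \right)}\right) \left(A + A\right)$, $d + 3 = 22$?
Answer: $\frac{18928}{50625} + 2 i \sqrt{1313} \approx 0.37389 + 72.471 i$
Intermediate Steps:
$d = 19$ ($d = -3 + 22 = 19$)
$w{\left(I,A \right)} = - 32 A I$ ($w{\left(I,A \right)} = - 8 \left(I + I\right) \left(A + A\right) = - 8 \cdot 2 I 2 A = - 8 \cdot 4 A I = - 32 A I$)
$t{\left(o \right)} = \sqrt{220 + o}$
$L{\left(j \right)} = 7 j^{2}$
$L{\left(- \frac{52}{-225} \right)} + t{\left(w{\left(d,9 \right)} \right)} = 7 \left(- \frac{52}{-225}\right)^{2} + \sqrt{220 - 288 \cdot 19} = 7 \left(\left(-52\right) \left(- \frac{1}{225}\right)\right)^{2} + \sqrt{220 - 5472} = 7 \left(\frac{52}{225}\right)^{2} + \sqrt{-5252} = 7 \cdot \frac{2704}{50625} + 2 i \sqrt{1313} = \frac{18928}{50625} + 2 i \sqrt{1313}$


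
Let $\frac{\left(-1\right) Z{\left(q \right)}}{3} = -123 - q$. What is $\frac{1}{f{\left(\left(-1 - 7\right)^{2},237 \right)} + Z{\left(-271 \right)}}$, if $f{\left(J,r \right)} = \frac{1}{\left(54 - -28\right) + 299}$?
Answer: $- \frac{381}{169163} \approx -0.0022523$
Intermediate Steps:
$f{\left(J,r \right)} = \frac{1}{381}$ ($f{\left(J,r \right)} = \frac{1}{\left(54 + 28\right) + 299} = \frac{1}{82 + 299} = \frac{1}{381}$)
$Z{\left(q \right)} = 369 + 3 q$ ($Z{\left(q \right)} = - 3 \left(-123 - q\right) = 369 + 3 q$)
$\frac{1}{f{\left(\left(-1 - 7\right)^{2},237 \right)} + Z{\left(-271 \right)}} = \frac{1}{\frac{1}{381} + \left(369 + 3 \left(-271\right)\right)} = \frac{1}{\frac{1}{381} + \left(369 - 813\right)} = \frac{1}{\frac{1}{381} - 444} = \frac{1}{- \frac{169163}{381}} = - \frac{381}{169163}$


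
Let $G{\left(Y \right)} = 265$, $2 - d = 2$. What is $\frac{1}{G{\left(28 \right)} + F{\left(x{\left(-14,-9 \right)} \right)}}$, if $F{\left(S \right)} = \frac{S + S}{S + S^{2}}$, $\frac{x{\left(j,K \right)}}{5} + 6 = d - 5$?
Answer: $\frac{27}{7154} \approx 0.0037741$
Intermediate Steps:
$d = 0$ ($d = 2 - 2 = 0$)
$x{\left(j,K \right)} = -55$ ($x{\left(j,K \right)} = -30 + 5 \left(0 - 5\right) = -30 + 5 \left(-5\right) = -30 - 25 = -55$)
$F{\left(S \right)} = \frac{2 S}{S + S^{2}}$
$\frac{1}{G{\left(28 \right)} + F{\left(x{\left(-14,-9 \right)} \right)}} = \frac{1}{265 + \frac{2}{1 - 55}} = \frac{1}{265 + \frac{2}{-54}} = \frac{1}{265 + 2 \left(- \frac{1}{54}\right)} = \frac{1}{265 - \frac{1}{27}} = \frac{1}{\frac{7154}{27}} = \frac{27}{7154}$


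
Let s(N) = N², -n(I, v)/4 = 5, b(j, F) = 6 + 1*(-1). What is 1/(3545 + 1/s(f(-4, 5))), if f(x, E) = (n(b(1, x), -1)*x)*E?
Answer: 160000/567200001 ≈ 0.00028209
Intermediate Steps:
b(j, F) = 5 (b(j, F) = 6 - 1 = 5)
n(I, v) = -20 (n(I, v) = -4*5 = -20)
f(x, E) = -20*E*x (f(x, E) = (-20*x)*E = -20*E*x)
1/(3545 + 1/s(f(-4, 5))) = 1/(3545 + 1/((-20*5*(-4))²)) = 1/(3545 + 1/(400²)) = 1/(3545 + 1/160000) = 1/(567200001/160000) = 160000/567200001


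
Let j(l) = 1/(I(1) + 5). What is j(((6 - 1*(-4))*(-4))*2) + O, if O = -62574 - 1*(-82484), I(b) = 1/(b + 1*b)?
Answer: 219012/11 ≈ 19910.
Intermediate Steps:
I(b) = 1/(2*b) (I(b) = 1/(b + b) = 1/(2*b))
j(l) = 2/11 (j(l) = 1/((½)/1 + 5) = 1/((½)*1 + 5) = 1/(½ + 5) = 1/(11/2) = 2/11)
O = 19910 (O = -62574 + 82484 = 19910)
j(((6 - 1*(-4))*(-4))*2) + O = 2/11 + 19910 = 219012/11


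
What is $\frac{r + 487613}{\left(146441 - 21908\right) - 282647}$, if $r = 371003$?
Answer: $- \frac{39028}{7187} \approx -5.4304$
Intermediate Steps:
$\frac{r + 487613}{\left(146441 - 21908\right) - 282647} = \frac{371003 + 487613}{\left(146441 - 21908\right) - 282647} = \frac{858616}{\left(146441 - 21908\right) - 282647} = \frac{858616}{124533 - 282647} = \frac{858616}{-158114} = 858616 \left(- \frac{1}{158114}\right) = - \frac{39028}{7187}$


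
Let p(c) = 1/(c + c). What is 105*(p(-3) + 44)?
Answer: 9205/2 ≈ 4602.5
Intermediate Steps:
p(c) = 1/(2*c)
105*(p(-3) + 44) = 105*((1/2)/(-3) + 44) = 105*((1/2)*(-1/3) + 44) = 105*(-1/6 + 44) = 105*(263/6) = 9205/2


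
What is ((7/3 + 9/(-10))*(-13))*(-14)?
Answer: 3913/15 ≈ 260.87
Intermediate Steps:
((7/3 + 9/(-10))*(-13))*(-14) = ((7*(1/3) + 9*(-1/10))*(-13))*(-14) = ((7/3 - 9/10)*(-13))*(-14) = ((43/30)*(-13))*(-14) = -559/30*(-14) = 3913/15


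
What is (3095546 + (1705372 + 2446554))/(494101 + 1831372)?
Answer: 7247472/2325473 ≈ 3.1166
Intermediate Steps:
(3095546 + (1705372 + 2446554))/(494101 + 1831372) = (3095546 + 4151926)/2325473 = 7247472*(1/2325473) = 7247472/2325473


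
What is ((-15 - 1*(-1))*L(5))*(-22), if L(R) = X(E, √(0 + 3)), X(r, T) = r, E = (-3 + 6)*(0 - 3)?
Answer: -2772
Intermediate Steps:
E = -9 (E = 3*(-3) = -9)
L(R) = -9
((-15 - 1*(-1))*L(5))*(-22) = ((-15 - 1*(-1))*(-9))*(-22) = ((-15 + 1)*(-9))*(-22) = -14*(-9)*(-22) = 126*(-22) = -2772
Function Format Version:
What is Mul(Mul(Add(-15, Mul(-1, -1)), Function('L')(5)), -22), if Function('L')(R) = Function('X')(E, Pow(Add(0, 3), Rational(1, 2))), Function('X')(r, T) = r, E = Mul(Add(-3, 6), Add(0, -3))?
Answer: -2772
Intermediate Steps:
E = -9 (E = Mul(3, -3) = -9)
Function('L')(R) = -9
Mul(Mul(Add(-15, Mul(-1, -1)), Function('L')(5)), -22) = Mul(Mul(Add(-15, Mul(-1, -1)), -9), -22) = Mul(Mul(Add(-15, 1), -9), -22) = Mul(Mul(-14, -9), -22) = Mul(126, -22) = -2772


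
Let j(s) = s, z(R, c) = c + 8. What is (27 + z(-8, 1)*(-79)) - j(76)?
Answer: -760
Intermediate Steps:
z(R, c) = 8 + c
(27 + z(-8, 1)*(-79)) - j(76) = (27 + (8 + 1)*(-79)) - 1*76 = (27 + 9*(-79)) - 76 = (27 - 711) - 76 = -684 - 76 = -760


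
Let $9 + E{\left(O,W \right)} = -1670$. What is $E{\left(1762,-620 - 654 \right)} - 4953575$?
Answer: $-4955254$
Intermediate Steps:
$E{\left(O,W \right)} = -1679$ ($E{\left(O,W \right)} = -9 - 1670 = -1679$)
$E{\left(1762,-620 - 654 \right)} - 4953575 = -1679 - 4953575 = -4955254$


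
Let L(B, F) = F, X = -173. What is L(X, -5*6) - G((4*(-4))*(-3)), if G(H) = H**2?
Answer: -2334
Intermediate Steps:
L(X, -5*6) - G((4*(-4))*(-3)) = -5*6 - ((4*(-4))*(-3))**2 = -30 - (-16*(-3))**2 = -30 - 1*48**2 = -30 - 1*2304 = -30 - 2304 = -2334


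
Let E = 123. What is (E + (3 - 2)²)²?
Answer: 15376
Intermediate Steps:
(E + (3 - 2)²)² = (123 + (3 - 2)²)² = (123 + 1²)² = (123 + 1)² = 124² = 15376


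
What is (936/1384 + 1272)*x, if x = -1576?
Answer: -346992648/173 ≈ -2.0057e+6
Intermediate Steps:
(936/1384 + 1272)*x = (936/1384 + 1272)*(-1576) = (936*(1/1384) + 1272)*(-1576) = (117/173 + 1272)*(-1576) = (220173/173)*(-1576) = -346992648/173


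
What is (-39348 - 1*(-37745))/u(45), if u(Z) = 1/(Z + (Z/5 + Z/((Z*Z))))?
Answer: -3896893/45 ≈ -86598.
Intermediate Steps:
u(Z) = 1/(1/Z + 6*Z/5) (u(Z) = 1/(Z + (Z*(⅕) + Z/(Z²))) = 1/(Z + (Z/5 + Z/Z²)) = 1/(Z + (Z/5 + 1/Z)) = 1/(Z + (1/Z + Z/5)) = 1/(1/Z + 6*Z/5))
(-39348 - 1*(-37745))/u(45) = (-39348 - 1*(-37745))/((5*45/(5 + 6*45²))) = (-39348 + 37745)/((5*45/(5 + 6*2025))) = -1603/(5*45/(5 + 12150)) = -1603/(5*45/12155) = -1603/(5*45*(1/12155)) = -1603/45/2431 = -1603*2431/45 = -3896893/45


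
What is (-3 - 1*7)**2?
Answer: 100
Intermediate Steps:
(-3 - 1*7)**2 = (-3 - 7)**2 = (-10)**2 = 100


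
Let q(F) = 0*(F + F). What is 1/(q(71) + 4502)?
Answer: 1/4502 ≈ 0.00022212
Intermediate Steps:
q(F) = 0 (q(F) = 0*(2*F) = 0)
1/(q(71) + 4502) = 1/(0 + 4502) = 1/4502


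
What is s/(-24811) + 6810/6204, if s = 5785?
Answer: 22178795/25654574 ≈ 0.86452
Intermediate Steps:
s/(-24811) + 6810/6204 = 5785/(-24811) + 6810/6204 = 5785*(-1/24811) + 6810*(1/6204) = -5785/24811 + 1135/1034 = 22178795/25654574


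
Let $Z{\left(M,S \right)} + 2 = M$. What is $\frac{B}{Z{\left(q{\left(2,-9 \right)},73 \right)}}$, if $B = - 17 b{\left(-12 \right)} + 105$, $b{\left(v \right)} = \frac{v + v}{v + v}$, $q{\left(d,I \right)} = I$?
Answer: $-8$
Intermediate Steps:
$b{\left(v \right)} = 1$ ($b{\left(v \right)} = \frac{2 v}{2 v} = 2 v \frac{1}{2 v} = 1$)
$Z{\left(M,S \right)} = -2 + M$
$B = 88$ ($B = \left(-17\right) 1 + 105 = -17 + 105 = 88$)
$\frac{B}{Z{\left(q{\left(2,-9 \right)},73 \right)}} = \frac{88}{-2 - 9} = \frac{88}{-11} = 88 \left(- \frac{1}{11}\right) = -8$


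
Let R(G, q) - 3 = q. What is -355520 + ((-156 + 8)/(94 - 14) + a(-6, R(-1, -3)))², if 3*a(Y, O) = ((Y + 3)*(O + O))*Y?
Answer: -142206631/400 ≈ -3.5552e+5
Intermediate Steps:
R(G, q) = 3 + q
a(Y, O) = 2*O*Y*(3 + Y)/3 (a(Y, O) = (((Y + 3)*(O + O))*Y)/3 = (((3 + Y)*(2*O))*Y)/3 = ((2*O*(3 + Y))*Y)/3 = (2*O*Y*(3 + Y))/3 = 2*O*Y*(3 + Y)/3)
-355520 + ((-156 + 8)/(94 - 14) + a(-6, R(-1, -3)))² = -355520 + ((-156 + 8)/(94 - 14) + (⅔)*(3 - 3)*(-6)*(3 - 6))² = -355520 + (-148/80 + (⅔)*0*(-6)*(-3))² = -355520 + (-148*1/80 + 0)² = -355520 + (-37/20 + 0)² = -355520 + (-37/20)² = -355520 + 1369/400 = -142206631/400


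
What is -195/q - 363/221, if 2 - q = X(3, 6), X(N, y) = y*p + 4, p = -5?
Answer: -53259/6188 ≈ -8.6068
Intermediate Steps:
X(N, y) = 4 - 5*y (X(N, y) = y*(-5) + 4 = -5*y + 4 = 4 - 5*y)
q = 28 (q = 2 - (4 - 5*6) = 2 - (4 - 30) = 2 - 1*(-26) = 2 + 26 = 28)
-195/q - 363/221 = -195/28 - 363/221 = -53259/6188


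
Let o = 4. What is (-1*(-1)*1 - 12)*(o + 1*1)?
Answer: -55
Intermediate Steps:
(-1*(-1)*1 - 12)*(o + 1*1) = (-1*(-1)*1 - 12)*(4 + 1*1) = (1*1 - 12)*(4 + 1) = (1 - 12)*5 = -11*5 = -55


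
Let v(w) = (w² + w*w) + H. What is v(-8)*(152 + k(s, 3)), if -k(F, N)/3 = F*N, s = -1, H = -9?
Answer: 19159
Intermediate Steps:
v(w) = -9 + 2*w² (v(w) = (w² + w*w) - 9 = (w² + w²) - 9 = 2*w² - 9 = -9 + 2*w²)
k(F, N) = -3*F*N
v(-8)*(152 + k(s, 3)) = (-9 + 2*(-8)²)*(152 - 3*(-1)*3) = (-9 + 2*64)*(152 + 9) = (-9 + 128)*161 = 119*161 = 19159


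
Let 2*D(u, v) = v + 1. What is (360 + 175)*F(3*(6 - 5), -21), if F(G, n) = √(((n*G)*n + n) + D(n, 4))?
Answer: 535*√5218/2 ≈ 19323.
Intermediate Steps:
D(u, v) = ½ + v/2 (D(u, v) = (v + 1)/2 = (1 + v)/2 = ½ + v/2)
F(G, n) = √(5/2 + n + G*n²) (F(G, n) = √(((n*G)*n + n) + (½ + (½)*4)) = √(((G*n)*n + n) + (½ + 2)) = √((G*n² + n) + 5/2) = √((n + G*n²) + 5/2) = √(5/2 + n + G*n²))
(360 + 175)*F(3*(6 - 5), -21) = (360 + 175)*(√(10 + 4*(-21) + 4*(3*(6 - 5))*(-21)²)/2) = 535*(√(10 - 84 + 4*(3*1)*441)/2) = 535*(√(10 - 84 + 4*3*441)/2) = 535*(√(10 - 84 + 5292)/2) = 535*(√5218/2) = 535*√5218/2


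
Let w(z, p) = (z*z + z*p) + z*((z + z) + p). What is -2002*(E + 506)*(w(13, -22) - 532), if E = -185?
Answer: 383657274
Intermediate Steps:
w(z, p) = z² + p*z + z*(p + 2*z) (w(z, p) = (z² + p*z) + z*(2*z + p) = (z² + p*z) + z*(p + 2*z) = z² + p*z + z*(p + 2*z))
-2002*(E + 506)*(w(13, -22) - 532) = -2002*(-185 + 506)*(13*(2*(-22) + 3*13) - 532) = -642642*(13*(-44 + 39) - 532) = -642642*(13*(-5) - 532) = -642642*(-65 - 532) = -642642*(-597) = -2002*(-191637) = 383657274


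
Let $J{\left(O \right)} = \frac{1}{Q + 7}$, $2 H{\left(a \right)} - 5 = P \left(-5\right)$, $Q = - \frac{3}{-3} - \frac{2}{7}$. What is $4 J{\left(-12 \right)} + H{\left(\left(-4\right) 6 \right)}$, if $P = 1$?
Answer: $\frac{14}{27} \approx 0.51852$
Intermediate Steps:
$Q = \frac{5}{7}$ ($Q = \left(-3\right) \left(- \frac{1}{3}\right) - \frac{2}{7} = 1 - \frac{2}{7} = \frac{5}{7} \approx 0.71429$)
$H{\left(a \right)} = 0$ ($H{\left(a \right)} = \frac{5}{2} + \frac{1 \left(-5\right)}{2} = \frac{5}{2} + \frac{1}{2} \left(-5\right) = \frac{5}{2} - \frac{5}{2} = 0$)
$J{\left(O \right)} = \frac{7}{54}$ ($J{\left(O \right)} = \frac{1}{\frac{5}{7} + 7} = \frac{1}{\frac{54}{7}} = \frac{7}{54}$)
$4 J{\left(-12 \right)} + H{\left(\left(-4\right) 6 \right)} = 4 \cdot \frac{7}{54} + 0 = \frac{14}{27} + 0 = \frac{14}{27}$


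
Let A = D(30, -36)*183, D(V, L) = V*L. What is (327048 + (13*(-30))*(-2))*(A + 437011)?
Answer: 78472516188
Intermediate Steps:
D(V, L) = L*V
A = -197640 (A = -36*30*183 = -1080*183 = -197640)
(327048 + (13*(-30))*(-2))*(A + 437011) = (327048 + (13*(-30))*(-2))*(-197640 + 437011) = (327048 - 390*(-2))*239371 = (327048 + 780)*239371 = 327828*239371 = 78472516188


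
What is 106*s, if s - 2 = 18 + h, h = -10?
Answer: 1060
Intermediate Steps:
s = 10 (s = 2 + (18 - 10) = 2 + 8 = 10)
106*s = 106*10 = 1060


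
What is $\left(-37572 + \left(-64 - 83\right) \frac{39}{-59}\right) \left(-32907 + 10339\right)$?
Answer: $\frac{49898186520}{59} \approx 8.4573 \cdot 10^{8}$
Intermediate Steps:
$\left(-37572 + \left(-64 - 83\right) \frac{39}{-59}\right) \left(-32907 + 10339\right) = \left(-37572 - 147 \cdot 39 \left(- \frac{1}{59}\right)\right) \left(-22568\right) = \left(-37572 - - \frac{5733}{59}\right) \left(-22568\right) = \left(-37572 + \frac{5733}{59}\right) \left(-22568\right) = \left(- \frac{2211015}{59}\right) \left(-22568\right) = \frac{49898186520}{59}$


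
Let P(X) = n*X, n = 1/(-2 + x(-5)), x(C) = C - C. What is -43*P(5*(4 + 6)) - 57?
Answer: 1018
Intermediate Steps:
x(C) = 0
n = -½ (n = 1/(-2 + 0) = 1/(-2) = -½ ≈ -0.50000)
P(X) = -X/2
-43*P(5*(4 + 6)) - 57 = -(-43)*5*(4 + 6)/2 - 57 = -(-43)*5*10/2 - 57 = -(-43)*50/2 - 57 = -43*(-25) - 57 = 1075 - 57 = 1018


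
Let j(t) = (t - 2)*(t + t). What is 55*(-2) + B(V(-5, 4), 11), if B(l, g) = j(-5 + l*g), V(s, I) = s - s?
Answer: -40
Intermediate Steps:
V(s, I) = 0
j(t) = 2*t*(-2 + t) (j(t) = (-2 + t)*(2*t) = 2*t*(-2 + t))
B(l, g) = 2*(-7 + g*l)*(-5 + g*l) (B(l, g) = 2*(-5 + l*g)*(-2 + (-5 + l*g)) = 2*(-5 + g*l)*(-2 + (-5 + g*l)) = 2*(-5 + g*l)*(-7 + g*l) = 2*(-7 + g*l)*(-5 + g*l))
55*(-2) + B(V(-5, 4), 11) = 55*(-2) + 2*(-7 + 11*0)*(-5 + 11*0) = -110 + 2*(-7 + 0)*(-5 + 0) = -110 + 2*(-7)*(-5) = -110 + 70 = -40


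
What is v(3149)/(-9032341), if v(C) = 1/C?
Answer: -1/28442841809 ≈ -3.5158e-11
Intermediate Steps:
v(3149)/(-9032341) = 1/(3149*(-9032341)) = (1/3149)*(-1/9032341) = -1/28442841809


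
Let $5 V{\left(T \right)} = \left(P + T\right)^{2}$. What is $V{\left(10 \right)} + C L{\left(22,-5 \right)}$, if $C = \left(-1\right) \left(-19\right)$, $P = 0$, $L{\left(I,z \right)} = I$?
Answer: $438$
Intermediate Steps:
$V{\left(T \right)} = \frac{T^{2}}{5}$ ($V{\left(T \right)} = \frac{\left(0 + T\right)^{2}}{5} = \frac{T^{2}}{5}$)
$C = 19$
$V{\left(10 \right)} + C L{\left(22,-5 \right)} = \frac{10^{2}}{5} + 19 \cdot 22 = \frac{1}{5} \cdot 100 + 418 = 20 + 418 = 438$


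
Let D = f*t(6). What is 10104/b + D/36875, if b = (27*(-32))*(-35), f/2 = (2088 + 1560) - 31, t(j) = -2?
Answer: -541061/9292500 ≈ -0.058226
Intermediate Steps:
f = 7234 (f = 2*((2088 + 1560) - 31) = 2*(3648 - 31) = 2*3617 = 7234)
D = -14468 (D = 7234*(-2) = -14468)
b = 30240 (b = -864*(-35) = 30240)
10104/b + D/36875 = 10104/30240 - 14468/36875 = 10104*(1/30240) - 14468*1/36875 = 421/1260 - 14468/36875 = -541061/9292500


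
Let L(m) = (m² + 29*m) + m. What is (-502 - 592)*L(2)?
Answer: -70016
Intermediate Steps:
L(m) = m² + 30*m
(-502 - 592)*L(2) = (-502 - 592)*(2*(30 + 2)) = -2188*32 = -1094*64 = -70016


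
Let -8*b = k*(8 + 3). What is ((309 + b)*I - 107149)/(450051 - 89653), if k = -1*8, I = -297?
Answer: -202189/360398 ≈ -0.56102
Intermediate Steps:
k = -8
b = 11 (b = -(-1)*(8 + 3) = -(-1)*11 = -⅛*(-88) = 11)
((309 + b)*I - 107149)/(450051 - 89653) = ((309 + 11)*(-297) - 107149)/(450051 - 89653) = (320*(-297) - 107149)/360398 = (-95040 - 107149)*(1/360398) = -202189*1/360398 = -202189/360398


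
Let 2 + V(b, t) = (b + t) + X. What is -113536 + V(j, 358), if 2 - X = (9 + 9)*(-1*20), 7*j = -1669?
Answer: -791395/7 ≈ -1.1306e+5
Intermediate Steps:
j = -1669/7 (j = (⅐)*(-1669) = -1669/7 ≈ -238.43)
X = 362 (X = 2 - (9 + 9)*(-1*20) = 2 - 18*(-20) = 2 - 1*(-360) = 2 + 360 = 362)
V(b, t) = 360 + b + t (V(b, t) = -2 + ((b + t) + 362) = -2 + (362 + b + t) = 360 + b + t)
-113536 + V(j, 358) = -113536 + (360 - 1669/7 + 358) = -113536 + 3357/7 = -791395/7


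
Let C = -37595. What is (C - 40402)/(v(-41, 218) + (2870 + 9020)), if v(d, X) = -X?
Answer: -77997/11672 ≈ -6.6824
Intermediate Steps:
(C - 40402)/(v(-41, 218) + (2870 + 9020)) = (-37595 - 40402)/(-1*218 + (2870 + 9020)) = -77997/(-218 + 11890) = -77997/11672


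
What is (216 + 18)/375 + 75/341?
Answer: 35973/42625 ≈ 0.84394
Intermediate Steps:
(216 + 18)/375 + 75/341 = 234*(1/375) + 75*(1/341) = 78/125 + 75/341 = 35973/42625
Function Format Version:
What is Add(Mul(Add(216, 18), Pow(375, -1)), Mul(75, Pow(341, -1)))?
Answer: Rational(35973, 42625) ≈ 0.84394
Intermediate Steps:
Add(Mul(Add(216, 18), Pow(375, -1)), Mul(75, Pow(341, -1))) = Add(Mul(234, Rational(1, 375)), Mul(75, Rational(1, 341))) = Add(Rational(78, 125), Rational(75, 341)) = Rational(35973, 42625)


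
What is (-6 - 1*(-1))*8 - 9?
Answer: -49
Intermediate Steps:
(-6 - 1*(-1))*8 - 9 = (-6 + 1)*8 - 9 = -5*8 - 9 = -40 - 9 = -49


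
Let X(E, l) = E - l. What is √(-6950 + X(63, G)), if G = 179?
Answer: I*√7066 ≈ 84.059*I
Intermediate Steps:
√(-6950 + X(63, G)) = √(-6950 + (63 - 1*179)) = √(-6950 + (63 - 179)) = √(-6950 - 116) = √(-7066) = I*√7066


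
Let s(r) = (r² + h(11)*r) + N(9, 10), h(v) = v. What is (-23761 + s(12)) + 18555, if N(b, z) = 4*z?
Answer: -4890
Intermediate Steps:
s(r) = 40 + r² + 11*r (s(r) = (r² + 11*r) + 4*10 = (r² + 11*r) + 40 = 40 + r² + 11*r)
(-23761 + s(12)) + 18555 = (-23761 + (40 + 12² + 11*12)) + 18555 = (-23761 + (40 + 144 + 132)) + 18555 = (-23761 + 316) + 18555 = -23445 + 18555 = -4890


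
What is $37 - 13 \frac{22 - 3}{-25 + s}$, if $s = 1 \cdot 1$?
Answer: $\frac{1135}{24} \approx 47.292$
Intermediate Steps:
$s = 1$
$37 - 13 \frac{22 - 3}{-25 + s} = 37 - 13 \frac{22 - 3}{-25 + 1} = 37 - 13 \frac{19}{-24} = 37 - 13 \cdot 19 \left(- \frac{1}{24}\right) = 37 - - \frac{247}{24} = 37 + \frac{247}{24} = \frac{1135}{24}$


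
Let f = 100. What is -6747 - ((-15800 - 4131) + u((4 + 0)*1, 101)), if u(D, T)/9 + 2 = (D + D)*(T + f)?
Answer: -1270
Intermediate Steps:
u(D, T) = -18 + 18*D*(100 + T) (u(D, T) = -18 + 9*((D + D)*(T + 100)) = -18 + 9*((2*D)*(100 + T)) = -18 + 9*(2*D*(100 + T)) = -18 + 18*D*(100 + T))
-6747 - ((-15800 - 4131) + u((4 + 0)*1, 101)) = -6747 - ((-15800 - 4131) + (-18 + 1800*((4 + 0)*1) + 18*((4 + 0)*1)*101)) = -6747 - (-19931 + (-18 + 1800*(4*1) + 18*(4*1)*101)) = -6747 - (-19931 + (-18 + 1800*4 + 18*4*101)) = -6747 - (-19931 + (-18 + 7200 + 7272)) = -6747 - (-19931 + 14454) = -6747 - 1*(-5477) = -6747 + 5477 = -1270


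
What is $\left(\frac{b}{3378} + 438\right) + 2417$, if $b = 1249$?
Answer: $\frac{9645439}{3378} \approx 2855.4$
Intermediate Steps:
$\left(\frac{b}{3378} + 438\right) + 2417 = \left(\frac{1249}{3378} + 438\right) + 2417 = \frac{1480813}{3378} + 2417 = \frac{9645439}{3378}$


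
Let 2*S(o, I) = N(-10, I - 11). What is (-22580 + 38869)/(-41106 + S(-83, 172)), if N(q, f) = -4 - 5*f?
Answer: -32578/83021 ≈ -0.39241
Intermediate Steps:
S(o, I) = 51/2 - 5*I/2 (S(o, I) = (-4 - 5*(I - 11))/2 = (-4 - 5*(-11 + I))/2 = (-4 + (55 - 5*I))/2 = (51 - 5*I)/2 = 51/2 - 5*I/2)
(-22580 + 38869)/(-41106 + S(-83, 172)) = (-22580 + 38869)/(-41106 + (51/2 - 5/2*172)) = 16289/(-41106 + (51/2 - 430)) = 16289/(-41106 - 809/2) = 16289/(-83021/2) = 16289*(-2/83021) = -32578/83021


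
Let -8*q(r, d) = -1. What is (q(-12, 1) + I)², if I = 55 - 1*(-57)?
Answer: 804609/64 ≈ 12572.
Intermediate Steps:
q(r, d) = ⅛ (q(r, d) = -⅛*(-1) = ⅛)
I = 112 (I = 55 + 57 = 112)
(q(-12, 1) + I)² = (⅛ + 112)² = (897/8)² = 804609/64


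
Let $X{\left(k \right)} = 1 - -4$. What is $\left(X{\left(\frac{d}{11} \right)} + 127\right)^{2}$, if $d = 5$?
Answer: $17424$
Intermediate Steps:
$X{\left(k \right)} = 5$ ($X{\left(k \right)} = 1 + 4 = 5$)
$\left(X{\left(\frac{d}{11} \right)} + 127\right)^{2} = \left(5 + 127\right)^{2} = 132^{2} = 17424$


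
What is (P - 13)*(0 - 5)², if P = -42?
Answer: -1375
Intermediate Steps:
(P - 13)*(0 - 5)² = (-42 - 13)*(0 - 5)² = -55*(-5)² = -55*25 = -1375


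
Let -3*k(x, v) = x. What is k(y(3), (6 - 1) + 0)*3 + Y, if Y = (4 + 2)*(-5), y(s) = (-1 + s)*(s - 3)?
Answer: -30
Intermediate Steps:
y(s) = (-1 + s)*(-3 + s)
Y = -30 (Y = 6*(-5) = -30)
k(x, v) = -x/3
k(y(3), (6 - 1) + 0)*3 + Y = -(3 + 3² - 4*3)/3*3 - 30 = -(3 + 9 - 12)/3*3 - 30 = -⅓*0*3 - 30 = 0*3 - 30 = 0 - 30 = -30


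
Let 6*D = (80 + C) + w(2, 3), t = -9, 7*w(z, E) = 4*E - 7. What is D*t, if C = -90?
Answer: 195/14 ≈ 13.929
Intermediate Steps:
w(z, E) = -1 + 4*E/7 (w(z, E) = (4*E - 7)/7 = (-7 + 4*E)/7 = -1 + 4*E/7)
D = -65/42 (D = ((80 - 90) + (-1 + (4/7)*3))/6 = (-10 + (-1 + 12/7))/6 = (-10 + 5/7)/6 = (⅙)*(-65/7) = -65/42 ≈ -1.5476)
D*t = -65/42*(-9) = 195/14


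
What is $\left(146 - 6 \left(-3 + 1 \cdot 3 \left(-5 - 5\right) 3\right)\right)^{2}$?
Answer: $495616$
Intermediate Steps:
$\left(146 - 6 \left(-3 + 1 \cdot 3 \left(-5 - 5\right) 3\right)\right)^{2} = \left(146 - 6 \left(-3 + 1 \cdot 3 \left(-10\right) 3\right)\right)^{2} = \left(146 - 6 \left(-3 + 1 \left(-30\right) 3\right)\right)^{2} = \left(146 - 6 \left(-3 - 90\right)\right)^{2} = \left(146 - -558\right)^{2} = \left(146 + 558\right)^{2} = 704^{2} = 495616$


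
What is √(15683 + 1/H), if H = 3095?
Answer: √150227852170/3095 ≈ 125.23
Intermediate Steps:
√(15683 + 1/H) = √(15683 + 1/3095) = √(48538886/3095) = √150227852170/3095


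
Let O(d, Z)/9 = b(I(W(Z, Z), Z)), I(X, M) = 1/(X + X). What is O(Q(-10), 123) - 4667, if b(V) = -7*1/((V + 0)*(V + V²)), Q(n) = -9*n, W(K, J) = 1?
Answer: -4835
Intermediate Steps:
I(X, M) = 1/(2*X)
b(V) = -7/(V*(V + V²)) (b(V) = -7*1/(V*(V + V²)) = -7/(V*(V + V²)))
O(d, Z) = -168 (O(d, Z) = 9*(-7/(((½)/1)²*(1 + (½)/1))) = 9*(-7/(((½)*1)²*(1 + (½)*1))) = 9*(-7/(2⁻²*(1 + ½))) = 9*(-7*4/3/2) = 9*(-7*4*⅔) = 9*(-56/3) = -168)
O(Q(-10), 123) - 4667 = -168 - 4667 = -4835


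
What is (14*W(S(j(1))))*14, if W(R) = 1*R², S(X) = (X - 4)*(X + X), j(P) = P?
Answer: 7056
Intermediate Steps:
S(X) = 2*X*(-4 + X) (S(X) = (-4 + X)*(2*X) = 2*X*(-4 + X))
W(R) = R²
(14*W(S(j(1))))*14 = (14*(2*1*(-4 + 1))²)*14 = (14*(2*1*(-3))²)*14 = (14*(-6)²)*14 = (14*36)*14 = 504*14 = 7056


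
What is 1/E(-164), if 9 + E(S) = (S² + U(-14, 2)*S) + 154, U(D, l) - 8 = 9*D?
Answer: 1/46393 ≈ 2.1555e-5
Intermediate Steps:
U(D, l) = 8 + 9*D
E(S) = 145 + S² - 118*S (E(S) = -9 + ((S² + (8 + 9*(-14))*S) + 154) = -9 + ((S² + (8 - 126)*S) + 154) = -9 + ((S² - 118*S) + 154) = -9 + (154 + S² - 118*S) = 145 + S² - 118*S)
1/E(-164) = 1/(145 + (-164)² - 118*(-164)) = 1/(145 + 26896 + 19352) = 1/46393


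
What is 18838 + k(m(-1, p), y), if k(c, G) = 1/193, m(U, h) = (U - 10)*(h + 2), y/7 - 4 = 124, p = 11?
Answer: 3635735/193 ≈ 18838.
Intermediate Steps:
y = 896 (y = 28 + 7*124 = 28 + 868 = 896)
m(U, h) = (-10 + U)*(2 + h)
k(c, G) = 1/193
18838 + k(m(-1, p), y) = 18838 + 1/193 = 3635735/193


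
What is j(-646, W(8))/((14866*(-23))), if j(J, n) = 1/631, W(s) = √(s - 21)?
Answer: -1/215750258 ≈ -4.6350e-9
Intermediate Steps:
W(s) = √(-21 + s)
j(J, n) = 1/631
j(-646, W(8))/((14866*(-23))) = 1/(631*((14866*(-23)))) = (1/631)/(-341918) = (1/631)*(-1/341918) = -1/215750258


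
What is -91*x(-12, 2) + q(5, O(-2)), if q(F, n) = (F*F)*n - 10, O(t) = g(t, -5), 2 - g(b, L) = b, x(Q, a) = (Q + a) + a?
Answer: 818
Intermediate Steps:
x(Q, a) = Q + 2*a
g(b, L) = 2 - b
O(t) = 2 - t
q(F, n) = -10 + n*F² (q(F, n) = F²*n - 10 = n*F² - 10 = -10 + n*F²)
-91*x(-12, 2) + q(5, O(-2)) = -91*(-12 + 2*2) + (-10 + (2 - 1*(-2))*5²) = -91*(-12 + 4) + (-10 + (2 + 2)*25) = -91*(-8) + (-10 + 4*25) = 728 + (-10 + 100) = 728 + 90 = 818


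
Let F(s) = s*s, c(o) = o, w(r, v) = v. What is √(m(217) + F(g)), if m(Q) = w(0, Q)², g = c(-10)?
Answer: √47189 ≈ 217.23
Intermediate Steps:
g = -10
F(s) = s²
m(Q) = Q²
√(m(217) + F(g)) = √(217² + (-10)²) = √(47089 + 100) = √47189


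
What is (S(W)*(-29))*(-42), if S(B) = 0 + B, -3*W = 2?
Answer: -812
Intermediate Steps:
W = -2/3 (W = -1/3*2 = -2/3 ≈ -0.66667)
S(B) = B
(S(W)*(-29))*(-42) = -2/3*(-29)*(-42) = (58/3)*(-42) = -812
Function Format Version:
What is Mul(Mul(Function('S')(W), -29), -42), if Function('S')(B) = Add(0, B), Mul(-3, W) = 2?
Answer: -812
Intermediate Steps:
W = Rational(-2, 3) (W = Mul(Rational(-1, 3), 2) = Rational(-2, 3) ≈ -0.66667)
Function('S')(B) = B
Mul(Mul(Function('S')(W), -29), -42) = Mul(Mul(Rational(-2, 3), -29), -42) = Mul(Rational(58, 3), -42) = -812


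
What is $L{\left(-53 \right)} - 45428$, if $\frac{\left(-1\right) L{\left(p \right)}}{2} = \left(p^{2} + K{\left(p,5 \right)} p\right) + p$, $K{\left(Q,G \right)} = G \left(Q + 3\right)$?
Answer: $-77440$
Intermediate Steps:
$K{\left(Q,G \right)} = G \left(3 + Q\right)$
$L{\left(p \right)} = - 2 p - 2 p^{2} - 2 p \left(15 + 5 p\right)$ ($L{\left(p \right)} = - 2 \left(\left(p^{2} + 5 \left(3 + p\right) p\right) + p\right) = - 2 \left(\left(p^{2} + \left(15 + 5 p\right) p\right) + p\right) = - 2 \left(\left(p^{2} + p \left(15 + 5 p\right)\right) + p\right) = - 2 \left(p + p^{2} + p \left(15 + 5 p\right)\right) = - 2 p - 2 p^{2} - 2 p \left(15 + 5 p\right)$)
$L{\left(-53 \right)} - 45428 = \left(-4\right) \left(-53\right) \left(8 + 3 \left(-53\right)\right) - 45428 = \left(-4\right) \left(-53\right) \left(8 - 159\right) - 45428 = \left(-4\right) \left(-53\right) \left(-151\right) - 45428 = -32012 - 45428 = -77440$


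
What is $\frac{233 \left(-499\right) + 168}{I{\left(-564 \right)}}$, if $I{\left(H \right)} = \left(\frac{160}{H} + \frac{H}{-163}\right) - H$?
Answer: $- \frac{2668303317}{13035416} \approx -204.7$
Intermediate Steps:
$I{\left(H \right)} = \frac{160}{H} - \frac{164 H}{163}$ ($I{\left(H \right)} = \left(\frac{160}{H} + H \left(- \frac{1}{163}\right)\right) - H = \left(\frac{160}{H} - \frac{H}{163}\right) - H = \frac{160}{H} - \frac{164 H}{163}$)
$\frac{233 \left(-499\right) + 168}{I{\left(-564 \right)}} = \frac{233 \left(-499\right) + 168}{\frac{160}{-564} - - \frac{92496}{163}} = \frac{-116267 + 168}{160 \left(- \frac{1}{564}\right) + \frac{92496}{163}} = - \frac{116099}{- \frac{40}{141} + \frac{92496}{163}} = - \frac{116099}{\frac{13035416}{22983}} = \left(-116099\right) \frac{22983}{13035416} = - \frac{2668303317}{13035416}$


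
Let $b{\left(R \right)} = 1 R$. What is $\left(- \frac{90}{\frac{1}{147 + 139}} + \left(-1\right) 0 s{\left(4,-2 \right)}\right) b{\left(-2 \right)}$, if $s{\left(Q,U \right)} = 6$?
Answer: $51480$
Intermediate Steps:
$b{\left(R \right)} = R$
$\left(- \frac{90}{\frac{1}{147 + 139}} + \left(-1\right) 0 s{\left(4,-2 \right)}\right) b{\left(-2 \right)} = \left(- \frac{90}{\frac{1}{147 + 139}} + \left(-1\right) 0 \cdot 6\right) \left(-2\right) = \left(- \frac{90}{\frac{1}{286}} + 0 \cdot 6\right) \left(-2\right) = \left(- 90 \frac{1}{\frac{1}{286}} + 0\right) \left(-2\right) = \left(\left(-90\right) 286 + 0\right) \left(-2\right) = \left(-25740 + 0\right) \left(-2\right) = \left(-25740\right) \left(-2\right) = 51480$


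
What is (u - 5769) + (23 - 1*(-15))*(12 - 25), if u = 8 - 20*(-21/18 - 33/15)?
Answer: -18563/3 ≈ -6187.7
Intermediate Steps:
u = 226/3 (u = 8 - 20*(-21*1/18 - 33*1/15) = 8 - 20*(-7/6 - 11/5) = 8 - 20*(-101/30) = 8 + 202/3 = 226/3 ≈ 75.333)
(u - 5769) + (23 - 1*(-15))*(12 - 25) = (226/3 - 5769) + (23 - 1*(-15))*(12 - 25) = -17081/3 + (23 + 15)*(-13) = -17081/3 + 38*(-13) = -17081/3 - 494 = -18563/3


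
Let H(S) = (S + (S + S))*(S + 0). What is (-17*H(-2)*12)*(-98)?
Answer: 239904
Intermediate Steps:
H(S) = 3*S² (H(S) = (S + 2*S)*S = (3*S)*S = 3*S²)
(-17*H(-2)*12)*(-98) = (-51*(-2)²*12)*(-98) = (-51*4*12)*(-98) = (-17*12*12)*(-98) = -204*12*(-98) = -2448*(-98) = 239904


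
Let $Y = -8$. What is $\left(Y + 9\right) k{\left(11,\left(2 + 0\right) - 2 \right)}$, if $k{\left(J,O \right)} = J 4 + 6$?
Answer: $50$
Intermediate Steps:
$k{\left(J,O \right)} = 6 + 4 J$ ($k{\left(J,O \right)} = 4 J + 6 = 6 + 4 J$)
$\left(Y + 9\right) k{\left(11,\left(2 + 0\right) - 2 \right)} = \left(-8 + 9\right) \left(6 + 4 \cdot 11\right) = 1 \left(6 + 44\right) = 1 \cdot 50 = 50$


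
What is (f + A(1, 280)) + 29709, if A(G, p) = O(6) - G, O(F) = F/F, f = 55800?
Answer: 85509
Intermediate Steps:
O(F) = 1
A(G, p) = 1 - G
(f + A(1, 280)) + 29709 = (55800 + (1 - 1*1)) + 29709 = (55800 + (1 - 1)) + 29709 = (55800 + 0) + 29709 = 55800 + 29709 = 85509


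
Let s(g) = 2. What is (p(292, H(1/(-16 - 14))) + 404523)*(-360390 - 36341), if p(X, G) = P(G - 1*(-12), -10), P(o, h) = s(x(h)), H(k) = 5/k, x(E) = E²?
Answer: -160487607775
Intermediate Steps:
P(o, h) = 2
p(X, G) = 2
(p(292, H(1/(-16 - 14))) + 404523)*(-360390 - 36341) = (2 + 404523)*(-360390 - 36341) = 404525*(-396731) = -160487607775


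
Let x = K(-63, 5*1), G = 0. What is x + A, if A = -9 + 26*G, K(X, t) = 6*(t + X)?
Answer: -357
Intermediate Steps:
K(X, t) = 6*X + 6*t (K(X, t) = 6*(X + t) = 6*X + 6*t)
A = -9 (A = -9 + 26*0 = -9 + 0 = -9)
x = -348 (x = 6*(-63) + 6*(5*1) = -378 + 6*5 = -378 + 30 = -348)
x + A = -348 - 9 = -357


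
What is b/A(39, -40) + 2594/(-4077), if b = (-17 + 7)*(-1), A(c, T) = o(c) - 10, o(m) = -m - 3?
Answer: -87829/106002 ≈ -0.82856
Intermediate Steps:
o(m) = -3 - m
A(c, T) = -13 - c (A(c, T) = (-3 - c) - 10 = -13 - c)
b = 10 (b = -10*(-1) = 10)
b/A(39, -40) + 2594/(-4077) = 10/(-13 - 1*39) + 2594/(-4077) = 10/(-13 - 39) + 2594*(-1/4077) = 10/(-52) - 2594/4077 = 10*(-1/52) - 2594/4077 = -5/26 - 2594/4077 = -87829/106002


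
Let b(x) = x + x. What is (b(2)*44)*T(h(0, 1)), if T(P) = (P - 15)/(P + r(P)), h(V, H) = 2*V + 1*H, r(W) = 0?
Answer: -2464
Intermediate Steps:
b(x) = 2*x
h(V, H) = H + 2*V (h(V, H) = 2*V + H = H + 2*V)
T(P) = (-15 + P)/P (T(P) = (P - 15)/(P + 0) = (-15 + P)/P)
(b(2)*44)*T(h(0, 1)) = ((2*2)*44)*((-15 + (1 + 2*0))/(1 + 2*0)) = (4*44)*((-15 + (1 + 0))/(1 + 0)) = 176*((-15 + 1)/1) = 176*(1*(-14)) = 176*(-14) = -2464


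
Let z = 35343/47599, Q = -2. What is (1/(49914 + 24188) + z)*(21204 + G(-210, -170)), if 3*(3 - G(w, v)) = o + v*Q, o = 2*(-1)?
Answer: 165740365642555/10581543294 ≈ 15663.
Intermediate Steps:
o = -2
G(w, v) = 11/3 + 2*v/3 (G(w, v) = 3 - (-2 + v*(-2))/3 = 3 - (-2 - 2*v)/3 = 3 + (⅔ + 2*v/3) = 11/3 + 2*v/3)
z = 35343/47599 (z = 35343*(1/47599) = 35343/47599 ≈ 0.74252)
(1/(49914 + 24188) + z)*(21204 + G(-210, -170)) = (1/(49914 + 24188) + 35343/47599)*(21204 + (11/3 + (⅔)*(-170))) = (1/74102 + 35343/47599)*(21204 + (11/3 - 340/3)) = (1/74102 + 35343/47599)*(21204 - 329/3) = (2619034585/3527181098)*(63283/3) = 165740365642555/10581543294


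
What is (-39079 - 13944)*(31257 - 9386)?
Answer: -1159666033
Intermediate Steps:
(-39079 - 13944)*(31257 - 9386) = -53023*21871 = -1159666033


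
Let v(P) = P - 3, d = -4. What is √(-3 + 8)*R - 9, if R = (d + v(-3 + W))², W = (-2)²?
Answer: -9 + 36*√5 ≈ 71.498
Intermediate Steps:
W = 4
v(P) = -3 + P
R = 36 (R = (-4 + (-3 + (-3 + 4)))² = (-4 + (-3 + 1))² = (-4 - 2)² = (-6)² = 36)
√(-3 + 8)*R - 9 = √(-3 + 8)*36 - 9 = √5*36 - 9 = 36*√5 - 9 = -9 + 36*√5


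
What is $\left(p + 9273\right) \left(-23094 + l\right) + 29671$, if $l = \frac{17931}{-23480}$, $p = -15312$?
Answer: $\frac{3275435318069}{23480} \approx 1.395 \cdot 10^{8}$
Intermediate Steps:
$l = - \frac{17931}{23480}$ ($l = 17931 \left(- \frac{1}{23480}\right) = - \frac{17931}{23480} \approx -0.76367$)
$\left(p + 9273\right) \left(-23094 + l\right) + 29671 = \left(-15312 + 9273\right) \left(-23094 - \frac{17931}{23480}\right) + 29671 = \left(-6039\right) \left(- \frac{542265051}{23480}\right) + 29671 = \frac{3274738642989}{23480} + 29671 = \frac{3275435318069}{23480}$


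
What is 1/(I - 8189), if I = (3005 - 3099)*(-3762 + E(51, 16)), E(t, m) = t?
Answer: 1/340645 ≈ 2.9356e-6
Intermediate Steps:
I = 348834 (I = (3005 - 3099)*(-3762 + 51) = -94*(-3711) = 348834)
1/(I - 8189) = 1/(348834 - 8189) = 1/340645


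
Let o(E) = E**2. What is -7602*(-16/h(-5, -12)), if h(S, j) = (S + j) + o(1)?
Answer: -7602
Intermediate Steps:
h(S, j) = 1 + S + j (h(S, j) = (S + j) + 1**2 = (S + j) + 1 = 1 + S + j)
-7602*(-16/h(-5, -12)) = -7602*(-16/(1 - 5 - 12)) = -7602/((-1/16*(-16))) = -7602/1 = -7602*1 = -7602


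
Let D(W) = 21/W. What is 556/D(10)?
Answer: 5560/21 ≈ 264.76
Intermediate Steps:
556/D(10) = 556/((21/10)) = 556/((21*(⅒))) = 556/(21/10) = 556*(10/21) = 5560/21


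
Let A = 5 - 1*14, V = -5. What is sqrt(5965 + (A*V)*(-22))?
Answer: 5*sqrt(199) ≈ 70.534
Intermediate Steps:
A = -9 (A = 5 - 14 = -9)
sqrt(5965 + (A*V)*(-22)) = sqrt(5965 - 9*(-5)*(-22)) = sqrt(5965 + 45*(-22)) = sqrt(5965 - 990) = sqrt(4975) = 5*sqrt(199)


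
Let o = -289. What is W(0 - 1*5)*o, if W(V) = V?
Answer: 1445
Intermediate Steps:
W(0 - 1*5)*o = (0 - 1*5)*(-289) = (0 - 5)*(-289) = -5*(-289) = 1445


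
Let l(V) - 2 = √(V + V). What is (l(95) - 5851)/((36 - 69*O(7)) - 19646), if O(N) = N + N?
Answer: 5849/20576 - √190/20576 ≈ 0.28359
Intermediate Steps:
l(V) = 2 + √2*√V (l(V) = 2 + √(V + V) = 2 + √(2*V) = 2 + √2*√V)
O(N) = 2*N
(l(95) - 5851)/((36 - 69*O(7)) - 19646) = ((2 + √2*√95) - 5851)/((36 - 138*7) - 19646) = ((2 + √190) - 5851)/((36 - 69*14) - 19646) = (-5849 + √190)/((36 - 966) - 19646) = (-5849 + √190)/(-930 - 19646) = (-5849 + √190)/(-20576) = (-5849 + √190)*(-1/20576) = 5849/20576 - √190/20576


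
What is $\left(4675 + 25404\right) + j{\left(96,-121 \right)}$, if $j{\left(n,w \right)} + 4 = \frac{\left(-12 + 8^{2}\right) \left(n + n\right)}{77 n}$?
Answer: $\frac{2315879}{77} \approx 30076.0$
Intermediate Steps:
$j{\left(n,w \right)} = - \frac{204}{77}$ ($j{\left(n,w \right)} = -4 + \frac{\left(-12 + 8^{2}\right) \left(n + n\right)}{77 n} = -4 + \left(-12 + 64\right) 2 n \frac{1}{77 n} = -4 + 52 \cdot 2 n \frac{1}{77 n} = -4 + 104 n \frac{1}{77 n} = -4 + \frac{104}{77} = - \frac{204}{77}$)
$\left(4675 + 25404\right) + j{\left(96,-121 \right)} = \left(4675 + 25404\right) - \frac{204}{77} = 30079 - \frac{204}{77} = \frac{2315879}{77}$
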